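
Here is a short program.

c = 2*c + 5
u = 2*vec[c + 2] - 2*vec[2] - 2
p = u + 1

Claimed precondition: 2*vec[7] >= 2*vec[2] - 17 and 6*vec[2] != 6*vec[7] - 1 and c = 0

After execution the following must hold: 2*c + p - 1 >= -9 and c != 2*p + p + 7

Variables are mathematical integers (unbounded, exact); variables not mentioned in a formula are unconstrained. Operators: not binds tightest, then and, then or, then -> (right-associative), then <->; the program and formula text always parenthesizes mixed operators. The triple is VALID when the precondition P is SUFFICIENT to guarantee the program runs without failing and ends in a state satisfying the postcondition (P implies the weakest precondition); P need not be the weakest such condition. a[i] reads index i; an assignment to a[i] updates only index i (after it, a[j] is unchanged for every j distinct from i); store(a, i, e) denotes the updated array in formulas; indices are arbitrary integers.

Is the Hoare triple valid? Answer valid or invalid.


Working backward. After the program, the postcondition 2*c + p - 1 >= -9 and c != 2*p + p + 7 must hold; in canonical form it is 2*c + p >= -8 and c != 3*p + 7.
Before p := u + 1: 2*c + u >= -9 and c != 3*u + 10
Before u := 2*vec[c + 2] - 2*vec[2] - 2: 2*vec[c + 2] + 2*c >= 2*vec[2] - 7 and 6*vec[2] + c != 6*vec[c + 2] + 4
Before c := 2*c + 5: 2*vec[2*c + 7] + 4*c >= 2*vec[2] - 17 and 6*vec[2] + 2*c != 6*vec[2*c + 7] - 1
The weakest precondition is 2*vec[2*c + 7] + 4*c >= 2*vec[2] - 17 and 6*vec[2] + 2*c != 6*vec[2*c + 7] - 1.
Check whether 2*vec[7] >= 2*vec[2] - 17 and 6*vec[2] != 6*vec[7] - 1 and c = 0 implies it.
Every state satisfying the precondition satisfies the weakest precondition: the implication holds.
Answer: valid


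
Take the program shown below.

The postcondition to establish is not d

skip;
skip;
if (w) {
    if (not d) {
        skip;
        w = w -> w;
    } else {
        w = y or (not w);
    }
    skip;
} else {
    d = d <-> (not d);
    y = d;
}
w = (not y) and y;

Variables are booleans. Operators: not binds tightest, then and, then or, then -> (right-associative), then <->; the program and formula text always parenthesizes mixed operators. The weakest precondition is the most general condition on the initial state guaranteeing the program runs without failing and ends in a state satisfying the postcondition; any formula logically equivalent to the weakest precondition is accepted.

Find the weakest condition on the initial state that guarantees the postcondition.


Working backward. After the program, not d must hold.
Before w := (not y) and y: not d
Then branch requires d -> (not d); else branch requires not (d <-> (not d)).
Before the if: (w -> (d -> (not d))) and ((not w) -> (not (d <-> (not d))))
Before skip: (w -> (d -> (not d))) and ((not w) -> (not (d <-> (not d))))
Before skip: (w -> (d -> (not d))) and ((not w) -> (not (d <-> (not d))))
Answer: WP = (w -> (d -> (not d))) and ((not w) -> (not (d <-> (not d))))


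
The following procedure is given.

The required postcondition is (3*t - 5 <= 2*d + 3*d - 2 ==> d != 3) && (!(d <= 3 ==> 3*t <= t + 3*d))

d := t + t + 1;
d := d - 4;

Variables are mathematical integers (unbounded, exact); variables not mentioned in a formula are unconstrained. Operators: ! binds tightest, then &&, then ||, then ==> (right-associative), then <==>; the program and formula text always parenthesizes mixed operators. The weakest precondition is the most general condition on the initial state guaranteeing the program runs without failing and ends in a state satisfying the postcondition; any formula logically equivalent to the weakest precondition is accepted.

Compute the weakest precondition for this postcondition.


Working backward. After the program, the postcondition (3*t - 5 <= 2*d + 3*d - 2 ==> d != 3) && (!(d <= 3 ==> 3*t <= t + 3*d)) must hold; in canonical form it is (3*t <= 5*d + 3 ==> d != 3) && (!(d <= 3 ==> 2*t <= 3*d)).
Before d := d - 4: (3*t <= 5*d - 17 ==> d != 7) && (!(d <= 7 ==> 2*t <= 3*d - 12))
Before d := t + t + 1: (7*t >= 12 ==> 2*t != 6) && (!(2*t <= 6 ==> 4*t >= 9))
Answer: WP = (7*t >= 12 ==> 2*t != 6) && (!(2*t <= 6 ==> 4*t >= 9))


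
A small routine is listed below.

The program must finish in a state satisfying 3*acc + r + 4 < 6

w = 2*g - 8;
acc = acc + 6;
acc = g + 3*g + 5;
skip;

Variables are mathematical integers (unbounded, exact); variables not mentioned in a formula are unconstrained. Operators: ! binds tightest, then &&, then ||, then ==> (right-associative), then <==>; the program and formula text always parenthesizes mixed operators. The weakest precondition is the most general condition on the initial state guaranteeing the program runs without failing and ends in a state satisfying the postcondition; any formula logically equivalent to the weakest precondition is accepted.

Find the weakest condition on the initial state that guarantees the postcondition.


Working backward. After the program, the postcondition 3*acc + r + 4 < 6 must hold; in canonical form it is 3*acc + r < 2.
Before skip: 3*acc + r < 2
Before acc := g + 3*g + 5: 12*g + r < -13
Before acc := acc + 6: 12*g + r < -13
Before w := 2*g - 8: 12*g + r < -13
Answer: WP = 12*g + r < -13


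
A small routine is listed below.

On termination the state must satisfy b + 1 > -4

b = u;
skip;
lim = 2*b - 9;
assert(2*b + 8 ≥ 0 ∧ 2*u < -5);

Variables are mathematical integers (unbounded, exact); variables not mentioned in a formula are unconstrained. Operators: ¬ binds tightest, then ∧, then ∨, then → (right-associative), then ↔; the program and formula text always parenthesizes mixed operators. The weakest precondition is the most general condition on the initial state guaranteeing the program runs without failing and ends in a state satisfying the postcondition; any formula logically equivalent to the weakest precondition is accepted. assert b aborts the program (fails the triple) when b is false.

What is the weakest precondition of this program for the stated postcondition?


Working backward. After the program, the postcondition b + 1 > -4 must hold; in canonical form it is b > -5.
Before assert 2*b + 8 ≥ 0 ∧ 2*u < -5: 2*b ≥ -8 ∧ 2*u < -5 ∧ b > -5
Before lim := 2*b - 9: 2*b ≥ -8 ∧ 2*u < -5 ∧ b > -5
Before skip: 2*b ≥ -8 ∧ 2*u < -5 ∧ b > -5
Before b := u: 2*u ≥ -8 ∧ 2*u < -5 ∧ u > -5
Answer: WP = 2*u ≥ -8 ∧ 2*u < -5 ∧ u > -5


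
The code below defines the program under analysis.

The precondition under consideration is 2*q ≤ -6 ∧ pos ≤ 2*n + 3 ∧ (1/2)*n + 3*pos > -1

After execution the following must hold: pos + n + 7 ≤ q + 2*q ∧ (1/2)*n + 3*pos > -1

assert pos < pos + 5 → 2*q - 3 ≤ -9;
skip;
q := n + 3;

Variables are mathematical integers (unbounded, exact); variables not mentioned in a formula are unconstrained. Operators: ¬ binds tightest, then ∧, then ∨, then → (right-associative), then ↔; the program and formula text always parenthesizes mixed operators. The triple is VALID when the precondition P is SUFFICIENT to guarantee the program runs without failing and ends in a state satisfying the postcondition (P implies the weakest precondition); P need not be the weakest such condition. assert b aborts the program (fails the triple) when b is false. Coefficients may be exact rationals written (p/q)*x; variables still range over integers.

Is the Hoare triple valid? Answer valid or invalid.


Working backward. After the program, the postcondition pos + n + 7 ≤ q + 2*q ∧ (1/2)*n + 3*pos > -1 must hold; in canonical form it is n + pos ≤ 3*q - 7 ∧ (1/2)*n + 3*pos > -1.
Before q := n + 3: pos ≤ 2*n + 2 ∧ (1/2)*n + 3*pos > -1
Before skip: pos ≤ 2*n + 2 ∧ (1/2)*n + 3*pos > -1
Before assert pos < pos + 5 → 2*q - 3 ≤ -9: 2*q ≤ -6 ∧ pos ≤ 2*n + 2 ∧ (1/2)*n + 3*pos > -1
The weakest precondition is 2*q ≤ -6 ∧ pos ≤ 2*n + 2 ∧ (1/2)*n + 3*pos > -1.
Check whether 2*q ≤ -6 ∧ pos ≤ 2*n + 3 ∧ (1/2)*n + 3*pos > -1 implies it.
Countermodel: at the initial state n = 0, pos = 3, q = -3, the precondition holds but the weakest precondition fails.
Answer: invalid


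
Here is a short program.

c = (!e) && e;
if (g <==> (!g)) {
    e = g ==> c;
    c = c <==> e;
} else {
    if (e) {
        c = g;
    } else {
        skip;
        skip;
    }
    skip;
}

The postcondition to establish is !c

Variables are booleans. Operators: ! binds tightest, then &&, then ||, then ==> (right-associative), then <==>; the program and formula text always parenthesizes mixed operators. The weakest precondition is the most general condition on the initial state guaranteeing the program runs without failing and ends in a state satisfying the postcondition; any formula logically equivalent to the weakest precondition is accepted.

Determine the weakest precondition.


Working backward. After the program, !c must hold.
Then branch requires !(c <==> (g ==> c)); else branch requires (e ==> (!g)) && ((!e) ==> (!c)).
Before the if: ((g <==> (!g)) ==> (!(c <==> (g ==> c)))) && ((!(g <==> (!g))) ==> ((e ==> (!g)) && ((!e) ==> (!c))))
Before c := (!e) && e: ((g <==> (!g)) ==> (!g)) && ((!(g <==> (!g))) ==> (e ==> (!g)))
Answer: WP = ((g <==> (!g)) ==> (!g)) && ((!(g <==> (!g))) ==> (e ==> (!g)))


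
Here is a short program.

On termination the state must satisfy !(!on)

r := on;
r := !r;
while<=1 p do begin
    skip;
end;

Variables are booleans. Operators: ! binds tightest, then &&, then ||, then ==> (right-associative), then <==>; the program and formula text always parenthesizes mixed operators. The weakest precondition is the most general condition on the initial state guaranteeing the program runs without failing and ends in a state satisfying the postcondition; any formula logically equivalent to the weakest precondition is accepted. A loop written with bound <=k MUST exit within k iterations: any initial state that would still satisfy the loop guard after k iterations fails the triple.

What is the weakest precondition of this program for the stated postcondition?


Working backward. After the program, the postcondition !(!on) must hold; in canonical form it is on.
Before the loop (bound <=1), unroll the exhaustion recursion (WP_0 = exit-now case; WP_j = one more guarded iteration, up to j = 1):
  WP_0: (!p) && on
  WP_1: (p ==> ((!p) && on)) && ((!p) ==> on)
So before the loop: (p ==> ((!p) && on)) && ((!p) ==> on)
Before r := !r: (p ==> ((!p) && on)) && ((!p) ==> on)
Before r := on: (p ==> ((!p) && on)) && ((!p) ==> on)
Answer: WP = (p ==> ((!p) && on)) && ((!p) ==> on)


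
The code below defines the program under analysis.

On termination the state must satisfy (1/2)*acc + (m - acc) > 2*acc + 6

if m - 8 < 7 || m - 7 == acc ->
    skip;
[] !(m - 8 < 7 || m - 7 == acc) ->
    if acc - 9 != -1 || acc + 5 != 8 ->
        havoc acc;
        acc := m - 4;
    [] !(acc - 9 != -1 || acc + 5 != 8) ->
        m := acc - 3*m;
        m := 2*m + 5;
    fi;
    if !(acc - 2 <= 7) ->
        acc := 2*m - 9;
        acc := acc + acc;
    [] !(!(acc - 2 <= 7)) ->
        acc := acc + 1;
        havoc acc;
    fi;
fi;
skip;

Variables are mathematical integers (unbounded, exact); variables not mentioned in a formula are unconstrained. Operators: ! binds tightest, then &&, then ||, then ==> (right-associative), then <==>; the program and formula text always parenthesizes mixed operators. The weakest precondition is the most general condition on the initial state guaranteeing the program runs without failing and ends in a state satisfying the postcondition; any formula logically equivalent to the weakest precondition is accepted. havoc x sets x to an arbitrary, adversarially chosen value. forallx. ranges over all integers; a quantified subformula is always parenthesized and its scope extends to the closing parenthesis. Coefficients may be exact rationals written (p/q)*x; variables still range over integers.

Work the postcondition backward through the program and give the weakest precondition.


Working backward. After the program, the postcondition (1/2)*acc + (m - acc) > 2*acc + 6 must hold; in canonical form it is m > (5/2)*acc + 6.
Before skip: m > (5/2)*acc + 6
Then branch requires m > (5/2)*acc + 6; else branch requires ((acc != 8 || acc != 3) ==> (((!(m <= 13)) ==> 9*m < 39) && (m <= 13 ==> (forall acc_1. m > (5/2)*acc_1 + 6)))) && ((!(acc != 8 || acc != 3)) ==> (((!(acc <= 9)) ==> 54*m > 18*acc + 6) && (acc <= 9 ==> (forall acc_1. 2*acc > (5/2)*acc_1 + 6*m + 1)))).
Before the if: ((m < 15 || m == acc + 7) ==> m > (5/2)*acc + 6) && ((!(m < 15 || m == acc + 7)) ==> (((acc != 8 || acc != 3) ==> (((!(m <= 13)) ==> 9*m < 39) && (m <= 13 ==> (forall acc_1. m > (5/2)*acc_1 + 6)))) && ((!(acc != 8 || acc != 3)) ==> (((!(acc <= 9)) ==> 54*m > 18*acc + 6) && (acc <= 9 ==> (forall acc_1. 2*acc > (5/2)*acc_1 + 6*m + 1))))))
Answer: WP = ((m < 15 || m == acc + 7) ==> m > (5/2)*acc + 6) && ((!(m < 15 || m == acc + 7)) ==> (((acc != 8 || acc != 3) ==> (((!(m <= 13)) ==> 9*m < 39) && (m <= 13 ==> (forall acc_1. m > (5/2)*acc_1 + 6)))) && ((!(acc != 8 || acc != 3)) ==> (((!(acc <= 9)) ==> 54*m > 18*acc + 6) && (acc <= 9 ==> (forall acc_1. 2*acc > (5/2)*acc_1 + 6*m + 1))))))


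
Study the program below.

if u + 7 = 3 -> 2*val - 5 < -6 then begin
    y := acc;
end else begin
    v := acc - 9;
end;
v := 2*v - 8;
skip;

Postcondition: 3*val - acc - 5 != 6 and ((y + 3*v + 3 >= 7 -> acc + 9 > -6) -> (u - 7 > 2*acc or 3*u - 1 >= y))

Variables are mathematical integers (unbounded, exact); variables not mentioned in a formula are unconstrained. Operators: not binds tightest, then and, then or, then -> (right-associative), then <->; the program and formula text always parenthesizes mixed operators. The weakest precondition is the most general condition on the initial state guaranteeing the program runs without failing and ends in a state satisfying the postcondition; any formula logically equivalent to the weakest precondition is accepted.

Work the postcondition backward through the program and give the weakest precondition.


Working backward. After the program, the postcondition 3*val - acc - 5 != 6 and ((y + 3*v + 3 >= 7 -> acc + 9 > -6) -> (u - 7 > 2*acc or 3*u - 1 >= y)) must hold; in canonical form it is 3*val != acc + 11 and ((3*v + y >= 4 -> acc > -15) -> (u > 2*acc + 7 or 3*u >= y + 1)).
Before skip: 3*val != acc + 11 and ((3*v + y >= 4 -> acc > -15) -> (u > 2*acc + 7 or 3*u >= y + 1))
Before v := 2*v - 8: 3*val != acc + 11 and ((6*v + y >= 28 -> acc > -15) -> (u > 2*acc + 7 or 3*u >= y + 1))
Then branch requires 3*val != acc + 11 and ((acc + 6*v >= 28 -> acc > -15) -> (u > 2*acc + 7 or 3*u >= acc + 1)); else branch requires 3*val != acc + 11 and ((6*acc + y >= 82 -> acc > -15) -> (u > 2*acc + 7 or 3*u >= y + 1)).
Before the if: ((u = -4 -> 2*val < -1) -> (3*val != acc + 11 and ((acc + 6*v >= 28 -> acc > -15) -> (u > 2*acc + 7 or 3*u >= acc + 1)))) and ((not (u = -4 -> 2*val < -1)) -> (3*val != acc + 11 and ((6*acc + y >= 82 -> acc > -15) -> (u > 2*acc + 7 or 3*u >= y + 1))))
Answer: WP = ((u = -4 -> 2*val < -1) -> (3*val != acc + 11 and ((acc + 6*v >= 28 -> acc > -15) -> (u > 2*acc + 7 or 3*u >= acc + 1)))) and ((not (u = -4 -> 2*val < -1)) -> (3*val != acc + 11 and ((6*acc + y >= 82 -> acc > -15) -> (u > 2*acc + 7 or 3*u >= y + 1))))


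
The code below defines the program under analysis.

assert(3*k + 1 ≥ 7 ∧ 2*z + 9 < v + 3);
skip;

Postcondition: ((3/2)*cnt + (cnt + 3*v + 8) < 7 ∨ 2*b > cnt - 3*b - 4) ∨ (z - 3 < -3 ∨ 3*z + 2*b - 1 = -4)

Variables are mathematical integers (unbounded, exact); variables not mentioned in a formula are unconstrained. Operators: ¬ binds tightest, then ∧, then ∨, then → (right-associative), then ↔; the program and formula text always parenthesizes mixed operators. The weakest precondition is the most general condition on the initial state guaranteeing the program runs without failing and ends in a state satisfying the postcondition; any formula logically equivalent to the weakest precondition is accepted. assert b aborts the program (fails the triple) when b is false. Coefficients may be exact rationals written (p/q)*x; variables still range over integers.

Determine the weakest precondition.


Working backward. After the program, the postcondition ((3/2)*cnt + (cnt + 3*v + 8) < 7 ∨ 2*b > cnt - 3*b - 4) ∨ (z - 3 < -3 ∨ 3*z + 2*b - 1 = -4) must hold; in canonical form it is (5/2)*cnt + 3*v < -1 ∨ 5*b > cnt - 4 ∨ z < 0 ∨ 2*b + 3*z = -3.
Before skip: (5/2)*cnt + 3*v < -1 ∨ 5*b > cnt - 4 ∨ z < 0 ∨ 2*b + 3*z = -3
Before assert 3*k + 1 ≥ 7 ∧ 2*z + 9 < v + 3: 3*k ≥ 6 ∧ 2*z < v - 6 ∧ ((5/2)*cnt + 3*v < -1 ∨ 5*b > cnt - 4 ∨ z < 0 ∨ 2*b + 3*z = -3)
Answer: WP = 3*k ≥ 6 ∧ 2*z < v - 6 ∧ ((5/2)*cnt + 3*v < -1 ∨ 5*b > cnt - 4 ∨ z < 0 ∨ 2*b + 3*z = -3)


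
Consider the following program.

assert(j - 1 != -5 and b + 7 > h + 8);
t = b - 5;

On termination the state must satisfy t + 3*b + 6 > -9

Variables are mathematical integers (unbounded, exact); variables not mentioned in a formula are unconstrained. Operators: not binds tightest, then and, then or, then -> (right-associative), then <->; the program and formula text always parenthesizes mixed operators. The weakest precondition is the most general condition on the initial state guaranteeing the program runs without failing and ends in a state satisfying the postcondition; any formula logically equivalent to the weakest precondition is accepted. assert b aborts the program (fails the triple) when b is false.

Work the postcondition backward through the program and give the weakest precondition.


Working backward. After the program, the postcondition t + 3*b + 6 > -9 must hold; in canonical form it is 3*b + t > -15.
Before t := b - 5: 4*b > -10
Before assert j - 1 != -5 and b + 7 > h + 8: j != -4 and b > h + 1 and 4*b > -10
Answer: WP = j != -4 and b > h + 1 and 4*b > -10


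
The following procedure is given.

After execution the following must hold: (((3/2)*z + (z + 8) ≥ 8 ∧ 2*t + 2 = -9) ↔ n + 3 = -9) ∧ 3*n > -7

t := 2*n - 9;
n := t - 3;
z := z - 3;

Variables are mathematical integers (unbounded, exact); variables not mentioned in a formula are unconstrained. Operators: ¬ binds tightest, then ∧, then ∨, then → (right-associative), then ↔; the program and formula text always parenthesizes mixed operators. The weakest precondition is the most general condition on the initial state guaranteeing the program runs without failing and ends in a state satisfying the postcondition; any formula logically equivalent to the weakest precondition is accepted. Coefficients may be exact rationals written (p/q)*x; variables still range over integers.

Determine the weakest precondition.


Working backward. After the program, the postcondition (((3/2)*z + (z + 8) ≥ 8 ∧ 2*t + 2 = -9) ↔ n + 3 = -9) ∧ 3*n > -7 must hold; in canonical form it is (((5/2)*z ≥ 0 ∧ 2*t = -11) ↔ n = -12) ∧ 3*n > -7.
Before z := z - 3: (((5/2)*z ≥ 15/2 ∧ 2*t = -11) ↔ n = -12) ∧ 3*n > -7
Before n := t - 3: (((5/2)*z ≥ 15/2 ∧ 2*t = -11) ↔ t = -9) ∧ 3*t > 2
Before t := 2*n - 9: (((5/2)*z ≥ 15/2 ∧ 4*n = 7) ↔ 2*n = 0) ∧ 6*n > 29
Answer: WP = (((5/2)*z ≥ 15/2 ∧ 4*n = 7) ↔ 2*n = 0) ∧ 6*n > 29


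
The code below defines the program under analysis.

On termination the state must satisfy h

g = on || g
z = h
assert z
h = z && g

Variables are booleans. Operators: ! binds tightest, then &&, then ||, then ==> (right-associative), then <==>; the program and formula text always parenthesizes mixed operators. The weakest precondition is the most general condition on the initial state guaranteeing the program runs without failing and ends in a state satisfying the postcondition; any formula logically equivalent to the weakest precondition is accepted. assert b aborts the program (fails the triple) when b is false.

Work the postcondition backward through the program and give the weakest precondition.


Working backward. After the program, h must hold.
Before h := z && g: z && g
Before assert z: z && g
Before z := h: h && g
Before g := on || g: h && (on || g)
Answer: WP = h && (on || g)


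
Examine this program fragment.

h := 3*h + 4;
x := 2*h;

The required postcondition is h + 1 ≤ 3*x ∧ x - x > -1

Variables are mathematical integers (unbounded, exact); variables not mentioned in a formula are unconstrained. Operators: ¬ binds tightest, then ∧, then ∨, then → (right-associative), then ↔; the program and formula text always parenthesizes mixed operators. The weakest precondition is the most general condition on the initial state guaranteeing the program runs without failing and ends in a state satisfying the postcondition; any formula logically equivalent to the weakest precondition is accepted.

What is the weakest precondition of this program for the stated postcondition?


Working backward. After the program, the postcondition h + 1 ≤ 3*x ∧ x - x > -1 must hold; in canonical form it is h ≤ 3*x - 1.
Before x := 2*h: 5*h ≥ 1
Before h := 3*h + 4: 15*h ≥ -19
Answer: WP = 15*h ≥ -19


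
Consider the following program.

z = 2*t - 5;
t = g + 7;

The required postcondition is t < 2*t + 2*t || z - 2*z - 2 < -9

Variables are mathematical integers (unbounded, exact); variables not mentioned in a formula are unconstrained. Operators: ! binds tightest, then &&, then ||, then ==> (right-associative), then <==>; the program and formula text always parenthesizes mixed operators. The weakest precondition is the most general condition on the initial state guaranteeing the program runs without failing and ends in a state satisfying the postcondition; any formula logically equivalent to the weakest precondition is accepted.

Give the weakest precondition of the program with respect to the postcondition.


Working backward. After the program, the postcondition t < 2*t + 2*t || z - 2*z - 2 < -9 must hold; in canonical form it is 3*t > 0 || z > 7.
Before t := g + 7: 3*g > -21 || z > 7
Before z := 2*t - 5: 3*g > -21 || 2*t > 12
Answer: WP = 3*g > -21 || 2*t > 12


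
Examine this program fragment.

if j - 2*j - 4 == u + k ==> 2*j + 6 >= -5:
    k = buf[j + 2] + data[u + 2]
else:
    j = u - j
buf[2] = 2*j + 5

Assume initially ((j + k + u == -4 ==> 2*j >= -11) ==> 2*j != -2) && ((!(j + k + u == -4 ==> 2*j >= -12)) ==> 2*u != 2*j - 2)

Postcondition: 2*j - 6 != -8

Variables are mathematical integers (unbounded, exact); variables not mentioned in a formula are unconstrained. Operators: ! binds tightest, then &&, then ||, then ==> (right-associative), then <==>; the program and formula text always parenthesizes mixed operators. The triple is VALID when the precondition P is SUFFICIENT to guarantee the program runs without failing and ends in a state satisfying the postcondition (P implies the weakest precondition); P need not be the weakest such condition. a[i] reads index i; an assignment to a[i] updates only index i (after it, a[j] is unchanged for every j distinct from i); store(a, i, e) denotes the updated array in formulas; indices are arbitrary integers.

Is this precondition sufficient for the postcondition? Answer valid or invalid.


Working backward. After the program, the postcondition 2*j - 6 != -8 must hold; in canonical form it is 2*j != -2.
Before buf[2] := 2*j + 5: 2*j != -2
Then branch requires 2*j != -2; else branch requires 2*u != 2*j - 2.
Before the if: ((j + k + u == -4 ==> 2*j >= -11) ==> 2*j != -2) && ((!(j + k + u == -4 ==> 2*j >= -11)) ==> 2*u != 2*j - 2)
The weakest precondition is ((j + k + u == -4 ==> 2*j >= -11) ==> 2*j != -2) && ((!(j + k + u == -4 ==> 2*j >= -11)) ==> 2*u != 2*j - 2).
Check whether ((j + k + u == -4 ==> 2*j >= -11) ==> 2*j != -2) && ((!(j + k + u == -4 ==> 2*j >= -12)) ==> 2*u != 2*j - 2) implies it.
Countermodel: at the initial state j = -6, k = 9, u = -7, the precondition holds but the weakest precondition fails.
Answer: invalid


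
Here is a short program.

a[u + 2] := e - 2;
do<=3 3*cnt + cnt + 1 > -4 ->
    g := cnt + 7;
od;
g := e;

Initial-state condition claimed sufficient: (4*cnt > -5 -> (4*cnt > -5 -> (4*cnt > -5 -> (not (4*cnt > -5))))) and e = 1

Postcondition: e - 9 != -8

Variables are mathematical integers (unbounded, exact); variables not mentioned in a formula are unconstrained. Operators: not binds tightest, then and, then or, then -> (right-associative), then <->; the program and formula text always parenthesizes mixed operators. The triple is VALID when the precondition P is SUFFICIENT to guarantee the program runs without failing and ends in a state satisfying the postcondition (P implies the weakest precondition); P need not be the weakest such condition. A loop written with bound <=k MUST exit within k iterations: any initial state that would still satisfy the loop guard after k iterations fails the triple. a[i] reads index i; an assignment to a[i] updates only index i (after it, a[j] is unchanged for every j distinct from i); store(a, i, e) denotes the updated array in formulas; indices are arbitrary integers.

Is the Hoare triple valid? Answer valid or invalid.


Working backward. After the program, the postcondition e - 9 != -8 must hold; in canonical form it is e != 1.
Before g := e: e != 1
Before the loop (bound <=3), unroll the exhaustion recursion (WP_0 = exit-now case; WP_j = one more guarded iteration, up to j = 3):
  WP_0: (not (4*cnt > -5)) and e != 1
  WP_1: (4*cnt > -5 -> ((not (4*cnt > -5)) and e != 1)) and ((not (4*cnt > -5)) -> e != 1)
  WP_2: (4*cnt > -5 -> ((4*cnt > -5 -> ((not (4*cnt > -5)) and e != 1)) and ((not (4*cnt > -5)) -> e != 1))) and ((not (4*cnt > -5)) -> e != 1)
  WP_3: (4*cnt > -5 -> ((4*cnt > -5 -> ((4*cnt > -5 -> ((not (4*cnt > -5)) and e != 1)) and ((not (4*cnt > -5)) -> e != 1))) and ((not (4*cnt > -5)) -> e != 1))) and ((not (4*cnt > -5)) -> e != 1)
So before the loop: (4*cnt > -5 -> ((4*cnt > -5 -> ((4*cnt > -5 -> ((not (4*cnt > -5)) and e != 1)) and ((not (4*cnt > -5)) -> e != 1))) and ((not (4*cnt > -5)) -> e != 1))) and ((not (4*cnt > -5)) -> e != 1)
Before a[u + 2] := e - 2: (4*cnt > -5 -> ((4*cnt > -5 -> ((4*cnt > -5 -> ((not (4*cnt > -5)) and e != 1)) and ((not (4*cnt > -5)) -> e != 1))) and ((not (4*cnt > -5)) -> e != 1))) and ((not (4*cnt > -5)) -> e != 1)
The weakest precondition is (4*cnt > -5 -> ((4*cnt > -5 -> ((4*cnt > -5 -> ((not (4*cnt > -5)) and e != 1)) and ((not (4*cnt > -5)) -> e != 1))) and ((not (4*cnt > -5)) -> e != 1))) and ((not (4*cnt > -5)) -> e != 1).
Check whether (4*cnt > -5 -> (4*cnt > -5 -> (4*cnt > -5 -> (not (4*cnt > -5))))) and e = 1 implies it.
Countermodel: at the initial state cnt = -2, e = 1, the precondition holds but the weakest precondition fails.
Answer: invalid


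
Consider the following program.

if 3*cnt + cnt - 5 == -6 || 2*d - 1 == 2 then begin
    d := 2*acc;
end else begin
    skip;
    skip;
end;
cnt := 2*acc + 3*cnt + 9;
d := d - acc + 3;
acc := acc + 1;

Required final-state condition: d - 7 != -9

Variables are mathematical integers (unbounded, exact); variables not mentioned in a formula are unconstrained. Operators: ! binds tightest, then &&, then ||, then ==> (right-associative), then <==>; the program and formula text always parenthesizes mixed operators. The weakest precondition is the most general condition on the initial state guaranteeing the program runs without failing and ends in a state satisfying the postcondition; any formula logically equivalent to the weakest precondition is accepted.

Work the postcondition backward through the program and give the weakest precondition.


Working backward. After the program, the postcondition d - 7 != -9 must hold; in canonical form it is d != -2.
Before acc := acc + 1: d != -2
Before d := d - acc + 3: d != acc - 5
Before cnt := 2*acc + 3*cnt + 9: d != acc - 5
Then branch requires acc != -5; else branch requires d != acc - 5.
Before the if: ((4*cnt == -1 || 2*d == 3) ==> acc != -5) && ((!(4*cnt == -1 || 2*d == 3)) ==> d != acc - 5)
Answer: WP = ((4*cnt == -1 || 2*d == 3) ==> acc != -5) && ((!(4*cnt == -1 || 2*d == 3)) ==> d != acc - 5)


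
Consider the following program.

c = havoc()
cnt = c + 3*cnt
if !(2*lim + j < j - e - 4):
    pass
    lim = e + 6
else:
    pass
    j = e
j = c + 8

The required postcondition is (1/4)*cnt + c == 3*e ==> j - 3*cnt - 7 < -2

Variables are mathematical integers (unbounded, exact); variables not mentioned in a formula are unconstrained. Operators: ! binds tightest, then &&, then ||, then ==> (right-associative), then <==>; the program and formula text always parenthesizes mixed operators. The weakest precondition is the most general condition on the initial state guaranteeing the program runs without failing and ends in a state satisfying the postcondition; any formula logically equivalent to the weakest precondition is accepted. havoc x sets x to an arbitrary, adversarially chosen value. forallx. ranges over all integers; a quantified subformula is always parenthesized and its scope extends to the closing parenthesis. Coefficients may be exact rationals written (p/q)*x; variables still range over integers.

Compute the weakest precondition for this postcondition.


Working backward. After the program, the postcondition (1/4)*cnt + c == 3*e ==> j - 3*cnt - 7 < -2 must hold; in canonical form it is c + (1/4)*cnt == 3*e ==> j < 3*cnt + 5.
Before j := c + 8: c + (1/4)*cnt == 3*e ==> c < 3*cnt - 3
Then branch requires c + (1/4)*cnt == 3*e ==> c < 3*cnt - 3; else branch requires c + (1/4)*cnt == 3*e ==> c < 3*cnt - 3.
Before the if: ((!(e + 2*lim < -4)) ==> (c + (1/4)*cnt == 3*e ==> c < 3*cnt - 3)) && (e + 2*lim < -4 ==> (c + (1/4)*cnt == 3*e ==> c < 3*cnt - 3))
Before cnt := c + 3*cnt: ((!(e + 2*lim < -4)) ==> ((5/4)*c + (3/4)*cnt == 3*e ==> 2*c + 9*cnt > 3)) && (e + 2*lim < -4 ==> ((5/4)*c + (3/4)*cnt == 3*e ==> 2*c + 9*cnt > 3))
Before havoc c: forall c_1. (((!(e + 2*lim < -4)) ==> ((5/4)*c_1 + (3/4)*cnt == 3*e ==> 2*c_1 + 9*cnt > 3)) && (e + 2*lim < -4 ==> ((5/4)*c_1 + (3/4)*cnt == 3*e ==> 2*c_1 + 9*cnt > 3)))
Answer: WP = forall c_1. (((!(e + 2*lim < -4)) ==> ((5/4)*c_1 + (3/4)*cnt == 3*e ==> 2*c_1 + 9*cnt > 3)) && (e + 2*lim < -4 ==> ((5/4)*c_1 + (3/4)*cnt == 3*e ==> 2*c_1 + 9*cnt > 3)))


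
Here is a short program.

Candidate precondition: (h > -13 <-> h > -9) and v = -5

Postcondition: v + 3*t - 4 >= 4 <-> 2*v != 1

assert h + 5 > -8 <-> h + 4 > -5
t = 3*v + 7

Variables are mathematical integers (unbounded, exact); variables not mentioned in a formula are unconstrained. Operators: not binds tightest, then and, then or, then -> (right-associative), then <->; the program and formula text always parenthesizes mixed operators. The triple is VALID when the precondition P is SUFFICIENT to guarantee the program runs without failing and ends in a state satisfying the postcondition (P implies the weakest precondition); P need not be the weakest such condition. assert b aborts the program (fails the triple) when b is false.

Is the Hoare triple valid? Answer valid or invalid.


Working backward. After the program, the postcondition v + 3*t - 4 >= 4 <-> 2*v != 1 must hold; in canonical form it is 3*t + v >= 8 <-> 2*v != 1.
Before t := 3*v + 7: 10*v >= -13 <-> 2*v != 1
Before assert h + 5 > -8 <-> h + 4 > -5: (h > -13 <-> h > -9) and (10*v >= -13 <-> 2*v != 1)
The weakest precondition is (h > -13 <-> h > -9) and (10*v >= -13 <-> 2*v != 1).
Check whether (h > -13 <-> h > -9) and v = -5 implies it.
Countermodel: at the initial state h = 0, v = -5, the precondition holds but the weakest precondition fails.
Answer: invalid


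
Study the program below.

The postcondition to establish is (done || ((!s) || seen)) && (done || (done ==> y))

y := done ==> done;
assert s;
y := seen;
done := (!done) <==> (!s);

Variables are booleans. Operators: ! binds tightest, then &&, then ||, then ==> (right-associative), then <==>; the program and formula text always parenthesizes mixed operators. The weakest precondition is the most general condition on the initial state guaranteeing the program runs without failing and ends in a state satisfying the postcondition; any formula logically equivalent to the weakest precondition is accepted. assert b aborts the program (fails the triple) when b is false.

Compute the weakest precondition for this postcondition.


Working backward. After the program, the postcondition (done || ((!s) || seen)) && (done || (done ==> y)) must hold; in canonical form it is (done || (!s) || seen) && (done || (done ==> y)).
Before done := (!done) <==> (!s): (((!done) <==> (!s)) || (!s) || seen) && (((!done) <==> (!s)) || (((!done) <==> (!s)) ==> y))
Before y := seen: (((!done) <==> (!s)) || (!s) || seen) && (((!done) <==> (!s)) || (((!done) <==> (!s)) ==> seen))
Before assert s: s && (((!done) <==> (!s)) || (!s) || seen) && (((!done) <==> (!s)) || (((!done) <==> (!s)) ==> seen))
Before y := done ==> done: s && (((!done) <==> (!s)) || (!s) || seen) && (((!done) <==> (!s)) || (((!done) <==> (!s)) ==> seen))
Answer: WP = s && (((!done) <==> (!s)) || (!s) || seen) && (((!done) <==> (!s)) || (((!done) <==> (!s)) ==> seen))


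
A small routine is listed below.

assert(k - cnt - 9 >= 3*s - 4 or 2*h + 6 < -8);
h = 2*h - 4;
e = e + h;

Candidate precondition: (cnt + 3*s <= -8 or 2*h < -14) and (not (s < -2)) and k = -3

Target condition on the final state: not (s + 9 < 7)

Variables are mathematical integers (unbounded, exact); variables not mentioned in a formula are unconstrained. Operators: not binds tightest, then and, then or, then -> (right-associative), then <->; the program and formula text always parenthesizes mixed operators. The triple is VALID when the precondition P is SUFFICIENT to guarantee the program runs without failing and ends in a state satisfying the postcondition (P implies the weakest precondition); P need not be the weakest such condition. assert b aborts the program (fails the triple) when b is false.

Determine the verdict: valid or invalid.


Working backward. After the program, the postcondition not (s + 9 < 7) must hold; in canonical form it is not (s < -2).
Before e := e + h: not (s < -2)
Before h := 2*h - 4: not (s < -2)
Before assert k - cnt - 9 >= 3*s - 4 or 2*h + 6 < -8: (k >= cnt + 3*s + 5 or 2*h < -14) and (not (s < -2))
The weakest precondition is (k >= cnt + 3*s + 5 or 2*h < -14) and (not (s < -2)).
Check whether (cnt + 3*s <= -8 or 2*h < -14) and (not (s < -2)) and k = -3 implies it.
Every state satisfying the precondition satisfies the weakest precondition: the implication holds.
Answer: valid


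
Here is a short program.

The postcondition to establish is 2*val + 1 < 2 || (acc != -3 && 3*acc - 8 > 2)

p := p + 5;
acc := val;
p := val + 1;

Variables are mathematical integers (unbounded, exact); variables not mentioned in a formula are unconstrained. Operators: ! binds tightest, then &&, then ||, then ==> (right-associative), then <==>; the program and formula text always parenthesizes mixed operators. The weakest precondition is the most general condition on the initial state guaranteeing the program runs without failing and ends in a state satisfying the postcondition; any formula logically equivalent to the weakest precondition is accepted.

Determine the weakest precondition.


Working backward. After the program, the postcondition 2*val + 1 < 2 || (acc != -3 && 3*acc - 8 > 2) must hold; in canonical form it is 2*val < 1 || (acc != -3 && 3*acc > 10).
Before p := val + 1: 2*val < 1 || (acc != -3 && 3*acc > 10)
Before acc := val: 2*val < 1 || (val != -3 && 3*val > 10)
Before p := p + 5: 2*val < 1 || (val != -3 && 3*val > 10)
Answer: WP = 2*val < 1 || (val != -3 && 3*val > 10)


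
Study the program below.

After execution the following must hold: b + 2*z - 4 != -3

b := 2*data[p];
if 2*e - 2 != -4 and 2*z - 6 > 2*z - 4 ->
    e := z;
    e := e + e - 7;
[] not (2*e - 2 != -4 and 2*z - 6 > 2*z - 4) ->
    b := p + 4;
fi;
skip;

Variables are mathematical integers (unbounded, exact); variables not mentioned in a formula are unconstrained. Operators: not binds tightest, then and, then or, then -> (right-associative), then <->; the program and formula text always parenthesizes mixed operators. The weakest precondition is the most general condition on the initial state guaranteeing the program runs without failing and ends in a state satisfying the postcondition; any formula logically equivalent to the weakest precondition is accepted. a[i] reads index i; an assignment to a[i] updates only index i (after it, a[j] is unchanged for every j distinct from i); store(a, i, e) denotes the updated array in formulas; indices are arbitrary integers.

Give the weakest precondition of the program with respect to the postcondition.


Working backward. After the program, the postcondition b + 2*z - 4 != -3 must hold; in canonical form it is b + 2*z != 1.
Before skip: b + 2*z != 1
Then branch requires b + 2*z != 1; else branch requires p + 2*z != -3.
Before the if: p + 2*z != -3
Before b := 2*data[p]: p + 2*z != -3
Answer: WP = p + 2*z != -3


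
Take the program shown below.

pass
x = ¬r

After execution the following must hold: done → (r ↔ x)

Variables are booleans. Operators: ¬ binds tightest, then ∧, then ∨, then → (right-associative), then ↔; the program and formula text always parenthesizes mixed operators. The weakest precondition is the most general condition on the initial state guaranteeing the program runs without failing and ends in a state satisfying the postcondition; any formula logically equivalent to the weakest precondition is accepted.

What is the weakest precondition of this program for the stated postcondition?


Working backward. After the program, done → (r ↔ x) must hold.
Before x := ¬r: done → (r ↔ (¬r))
Before skip: done → (r ↔ (¬r))
Answer: WP = done → (r ↔ (¬r))


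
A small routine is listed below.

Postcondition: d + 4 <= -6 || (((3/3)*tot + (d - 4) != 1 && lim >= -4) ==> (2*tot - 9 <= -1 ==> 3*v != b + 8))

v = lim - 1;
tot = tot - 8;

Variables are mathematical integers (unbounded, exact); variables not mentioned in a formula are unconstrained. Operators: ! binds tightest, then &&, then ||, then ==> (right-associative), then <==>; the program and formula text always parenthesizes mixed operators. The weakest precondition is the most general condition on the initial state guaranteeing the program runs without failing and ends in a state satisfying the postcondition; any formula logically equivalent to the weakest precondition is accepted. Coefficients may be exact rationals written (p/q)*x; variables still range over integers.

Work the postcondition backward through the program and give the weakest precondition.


Working backward. After the program, the postcondition d + 4 <= -6 || (((3/3)*tot + (d - 4) != 1 && lim >= -4) ==> (2*tot - 9 <= -1 ==> 3*v != b + 8)) must hold; in canonical form it is d <= -10 || ((d + tot != 5 && lim >= -4) ==> (2*tot <= 8 ==> 3*v != b + 8)).
Before tot := tot - 8: d <= -10 || ((d + tot != 13 && lim >= -4) ==> (2*tot <= 24 ==> 3*v != b + 8))
Before v := lim - 1: d <= -10 || ((d + tot != 13 && lim >= -4) ==> (2*tot <= 24 ==> 3*lim != b + 11))
Answer: WP = d <= -10 || ((d + tot != 13 && lim >= -4) ==> (2*tot <= 24 ==> 3*lim != b + 11))


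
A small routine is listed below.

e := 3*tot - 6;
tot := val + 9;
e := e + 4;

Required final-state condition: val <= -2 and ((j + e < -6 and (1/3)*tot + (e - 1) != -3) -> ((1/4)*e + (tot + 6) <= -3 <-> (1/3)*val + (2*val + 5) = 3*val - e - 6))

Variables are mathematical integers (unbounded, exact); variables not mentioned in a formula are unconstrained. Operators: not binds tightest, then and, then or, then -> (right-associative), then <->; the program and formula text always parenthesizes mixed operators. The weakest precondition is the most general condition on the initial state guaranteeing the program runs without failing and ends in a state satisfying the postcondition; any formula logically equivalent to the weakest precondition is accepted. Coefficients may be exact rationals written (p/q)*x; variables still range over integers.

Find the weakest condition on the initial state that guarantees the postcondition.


Working backward. After the program, the postcondition val <= -2 and ((j + e < -6 and (1/3)*tot + (e - 1) != -3) -> ((1/4)*e + (tot + 6) <= -3 <-> (1/3)*val + (2*val + 5) = 3*val - e - 6)) must hold; in canonical form it is val <= -2 and ((e + j < -6 and e + (1/3)*tot != -2) -> ((1/4)*e + tot <= -9 <-> e = (2/3)*val - 11)).
Before e := e + 4: val <= -2 and ((e + j < -10 and e + (1/3)*tot != -6) -> ((1/4)*e + tot <= -10 <-> e = (2/3)*val - 15))
Before tot := val + 9: val <= -2 and ((e + j < -10 and e + (1/3)*val != -9) -> ((1/4)*e + val <= -19 <-> e = (2/3)*val - 15))
Before e := 3*tot - 6: val <= -2 and ((j + 3*tot < -4 and 3*tot + (1/3)*val != -3) -> ((3/4)*tot + val <= -35/2 <-> 3*tot = (2/3)*val - 9))
Answer: WP = val <= -2 and ((j + 3*tot < -4 and 3*tot + (1/3)*val != -3) -> ((3/4)*tot + val <= -35/2 <-> 3*tot = (2/3)*val - 9))
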